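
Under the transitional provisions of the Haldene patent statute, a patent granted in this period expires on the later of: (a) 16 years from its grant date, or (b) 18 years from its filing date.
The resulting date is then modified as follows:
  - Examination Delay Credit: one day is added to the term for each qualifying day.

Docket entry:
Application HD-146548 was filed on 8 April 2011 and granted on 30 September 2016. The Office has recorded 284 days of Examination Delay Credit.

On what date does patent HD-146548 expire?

(a) grant + 16 years → 30 September 2032.
(b) filing + 18 years → 8 April 2029.
Later of the two: 30 September 2032.
Examination Delay Credit: +284 days → 11 July 2033.

2033-07-11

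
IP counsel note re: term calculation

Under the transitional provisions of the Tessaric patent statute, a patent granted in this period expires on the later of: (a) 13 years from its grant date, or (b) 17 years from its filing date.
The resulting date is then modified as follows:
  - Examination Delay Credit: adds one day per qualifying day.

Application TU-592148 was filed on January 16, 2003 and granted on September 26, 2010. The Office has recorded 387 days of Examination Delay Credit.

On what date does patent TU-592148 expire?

October 17, 2024

(a) grant + 13 years → 26 September 2023.
(b) filing + 17 years → 16 January 2020.
Later of the two: 26 September 2023.
Examination Delay Credit: +387 days → 17 October 2024.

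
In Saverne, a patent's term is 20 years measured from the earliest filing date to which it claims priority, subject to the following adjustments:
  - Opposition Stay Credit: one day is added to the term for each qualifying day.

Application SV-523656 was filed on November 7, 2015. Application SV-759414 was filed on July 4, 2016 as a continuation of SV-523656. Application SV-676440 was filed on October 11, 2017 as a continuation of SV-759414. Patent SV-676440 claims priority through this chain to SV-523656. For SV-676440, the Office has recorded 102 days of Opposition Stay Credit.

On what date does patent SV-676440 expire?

Earliest priority filing: 7 November 2015.
Base term: 7 November 2015 + 20 years → 7 November 2035.
Opposition Stay Credit: +102 days → 17 February 2036.

2036-02-17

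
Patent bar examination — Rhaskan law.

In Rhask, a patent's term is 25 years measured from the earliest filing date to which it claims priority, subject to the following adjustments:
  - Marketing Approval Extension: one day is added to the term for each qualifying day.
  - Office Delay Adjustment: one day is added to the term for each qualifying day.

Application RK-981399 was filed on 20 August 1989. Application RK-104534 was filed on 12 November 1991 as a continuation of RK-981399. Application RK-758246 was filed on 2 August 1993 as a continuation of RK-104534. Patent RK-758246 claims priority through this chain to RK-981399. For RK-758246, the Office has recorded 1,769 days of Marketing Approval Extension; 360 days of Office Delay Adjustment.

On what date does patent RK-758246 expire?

Earliest priority filing: 20 August 1989.
Base term: 20 August 1989 + 25 years → 20 August 2014.
Marketing Approval Extension: +1769 days → 24 June 2019.
Office Delay Adjustment: +360 days → 18 June 2020.

June 18, 2020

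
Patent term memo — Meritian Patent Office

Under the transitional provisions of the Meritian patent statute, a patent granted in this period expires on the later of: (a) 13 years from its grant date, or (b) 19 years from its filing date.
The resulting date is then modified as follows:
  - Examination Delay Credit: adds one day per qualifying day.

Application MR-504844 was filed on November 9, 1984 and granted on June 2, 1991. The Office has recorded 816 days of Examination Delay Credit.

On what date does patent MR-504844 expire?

2006-08-27

(a) grant + 13 years → 2 June 2004.
(b) filing + 19 years → 9 November 2003.
Later of the two: 2 June 2004.
Examination Delay Credit: +816 days → 27 August 2006.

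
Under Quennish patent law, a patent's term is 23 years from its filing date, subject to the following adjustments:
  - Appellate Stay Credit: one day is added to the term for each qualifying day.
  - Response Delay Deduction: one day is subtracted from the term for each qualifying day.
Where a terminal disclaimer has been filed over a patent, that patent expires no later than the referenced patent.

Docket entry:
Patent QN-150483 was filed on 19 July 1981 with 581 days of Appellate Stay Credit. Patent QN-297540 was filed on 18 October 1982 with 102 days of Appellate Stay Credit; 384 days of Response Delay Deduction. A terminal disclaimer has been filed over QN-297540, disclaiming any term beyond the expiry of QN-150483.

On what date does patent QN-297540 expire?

Natural term of QN-297540:
  Base: filing + 23 years → 18 October 2005.
  Appellate Stay Credit: +102 days → 28 January 2006.
  Response Delay Deduction: −384 days → 9 January 2005.
Expiry of referenced patent QN-150483:
  Base: filing + 23 years → 19 July 2004.
  Appellate Stay Credit: +581 days → 20 February 2006.
Terminal disclaimer: QN-297540 expires on the earlier of 9 January 2005 and 20 February 2006.

January 9, 2005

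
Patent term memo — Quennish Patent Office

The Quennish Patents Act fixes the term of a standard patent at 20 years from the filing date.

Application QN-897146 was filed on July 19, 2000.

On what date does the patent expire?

July 19, 2020

Filing date + 20 years → 19 July 2020.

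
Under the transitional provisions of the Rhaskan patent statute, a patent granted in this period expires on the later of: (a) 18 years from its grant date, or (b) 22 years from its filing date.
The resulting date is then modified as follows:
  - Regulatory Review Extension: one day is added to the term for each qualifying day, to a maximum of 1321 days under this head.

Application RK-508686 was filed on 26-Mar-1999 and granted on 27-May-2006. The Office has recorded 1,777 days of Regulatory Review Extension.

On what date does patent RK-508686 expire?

(a) grant + 18 years → 27 May 2024.
(b) filing + 22 years → 26 March 2021.
Later of the two: 27 May 2024.
Regulatory Review Extension: 1777 days claimed exceeds the 1321-day cap, so +1321 days → 8 January 2028.

2028-01-08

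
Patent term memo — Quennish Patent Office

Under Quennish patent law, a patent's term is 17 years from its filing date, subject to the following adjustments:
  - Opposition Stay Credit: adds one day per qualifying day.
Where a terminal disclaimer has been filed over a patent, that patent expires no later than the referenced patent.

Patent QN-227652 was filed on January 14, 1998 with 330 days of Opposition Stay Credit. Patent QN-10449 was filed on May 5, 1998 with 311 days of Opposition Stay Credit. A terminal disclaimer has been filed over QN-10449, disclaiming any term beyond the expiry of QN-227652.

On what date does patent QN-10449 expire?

2015-12-10

Natural term of QN-10449:
  Base: filing + 17 years → 5 May 2015.
  Opposition Stay Credit: +311 days → 11 March 2016.
Expiry of referenced patent QN-227652:
  Base: filing + 17 years → 14 January 2015.
  Opposition Stay Credit: +330 days → 10 December 2015.
Terminal disclaimer: QN-10449 expires on the earlier of 11 March 2016 and 10 December 2015.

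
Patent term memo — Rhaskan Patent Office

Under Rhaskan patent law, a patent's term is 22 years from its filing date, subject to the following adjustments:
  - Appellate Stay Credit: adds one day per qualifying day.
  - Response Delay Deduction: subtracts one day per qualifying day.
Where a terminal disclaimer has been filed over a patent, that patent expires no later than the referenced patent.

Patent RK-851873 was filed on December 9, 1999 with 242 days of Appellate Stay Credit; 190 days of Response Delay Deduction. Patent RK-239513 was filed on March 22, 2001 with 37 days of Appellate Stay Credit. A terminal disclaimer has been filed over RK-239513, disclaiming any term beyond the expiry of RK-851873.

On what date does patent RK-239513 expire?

January 30, 2022

Natural term of RK-239513:
  Base: filing + 22 years → 22 March 2023.
  Appellate Stay Credit: +37 days → 28 April 2023.
Expiry of referenced patent RK-851873:
  Base: filing + 22 years → 9 December 2021.
  Appellate Stay Credit: +242 days → 8 August 2022.
  Response Delay Deduction: −190 days → 30 January 2022.
Terminal disclaimer: RK-239513 expires on the earlier of 28 April 2023 and 30 January 2022.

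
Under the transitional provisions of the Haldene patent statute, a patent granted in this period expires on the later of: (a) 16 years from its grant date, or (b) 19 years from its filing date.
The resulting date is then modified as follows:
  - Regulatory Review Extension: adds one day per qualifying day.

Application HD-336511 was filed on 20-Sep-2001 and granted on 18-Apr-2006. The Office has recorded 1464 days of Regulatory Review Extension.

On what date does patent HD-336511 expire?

(a) grant + 16 years → 18 April 2022.
(b) filing + 19 years → 20 September 2020.
Later of the two: 18 April 2022.
Regulatory Review Extension: +1464 days → 21 April 2026.

April 21, 2026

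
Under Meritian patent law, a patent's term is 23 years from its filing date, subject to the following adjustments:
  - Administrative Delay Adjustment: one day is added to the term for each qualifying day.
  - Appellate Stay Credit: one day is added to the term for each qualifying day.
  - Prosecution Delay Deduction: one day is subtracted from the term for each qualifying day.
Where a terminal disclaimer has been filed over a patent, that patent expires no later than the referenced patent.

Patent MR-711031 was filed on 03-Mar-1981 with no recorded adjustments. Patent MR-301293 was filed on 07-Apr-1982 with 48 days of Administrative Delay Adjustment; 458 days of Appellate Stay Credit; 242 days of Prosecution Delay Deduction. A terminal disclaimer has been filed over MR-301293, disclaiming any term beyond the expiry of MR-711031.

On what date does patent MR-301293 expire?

Natural term of MR-301293:
  Base: filing + 23 years → 7 April 2005.
  Administrative Delay Adjustment: +48 days → 25 May 2005.
  Appellate Stay Credit: +458 days → 26 August 2006.
  Prosecution Delay Deduction: −242 days → 27 December 2005.
Expiry of referenced patent MR-711031:
  Base: filing + 23 years → 3 March 2004.
Terminal disclaimer: MR-301293 expires on the earlier of 27 December 2005 and 3 March 2004.

2004-03-03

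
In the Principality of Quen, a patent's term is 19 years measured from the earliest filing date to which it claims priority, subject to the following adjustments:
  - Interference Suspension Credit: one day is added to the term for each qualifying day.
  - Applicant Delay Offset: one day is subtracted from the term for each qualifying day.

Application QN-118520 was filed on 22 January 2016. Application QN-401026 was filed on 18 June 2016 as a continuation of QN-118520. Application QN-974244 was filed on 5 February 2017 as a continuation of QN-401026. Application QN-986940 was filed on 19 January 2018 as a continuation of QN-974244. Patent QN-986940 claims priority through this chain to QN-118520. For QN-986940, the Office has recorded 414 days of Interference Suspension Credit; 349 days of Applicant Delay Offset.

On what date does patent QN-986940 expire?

2035-03-28

Earliest priority filing: 22 January 2016.
Base term: 22 January 2016 + 19 years → 22 January 2035.
Interference Suspension Credit: +414 days → 11 March 2036.
Applicant Delay Offset: −349 days → 28 March 2035.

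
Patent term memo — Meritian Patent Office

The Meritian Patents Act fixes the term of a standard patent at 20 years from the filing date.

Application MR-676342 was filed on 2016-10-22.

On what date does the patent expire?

Filing date + 20 years → 22 October 2036.

October 22, 2036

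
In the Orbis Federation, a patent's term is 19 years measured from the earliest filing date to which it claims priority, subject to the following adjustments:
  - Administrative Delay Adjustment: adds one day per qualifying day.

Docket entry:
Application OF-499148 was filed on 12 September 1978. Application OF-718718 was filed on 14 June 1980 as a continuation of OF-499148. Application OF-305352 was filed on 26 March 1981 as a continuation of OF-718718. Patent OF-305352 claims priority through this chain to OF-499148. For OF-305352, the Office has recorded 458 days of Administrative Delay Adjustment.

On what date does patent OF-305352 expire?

1998-12-14

Earliest priority filing: 12 September 1978.
Base term: 12 September 1978 + 19 years → 12 September 1997.
Administrative Delay Adjustment: +458 days → 14 December 1998.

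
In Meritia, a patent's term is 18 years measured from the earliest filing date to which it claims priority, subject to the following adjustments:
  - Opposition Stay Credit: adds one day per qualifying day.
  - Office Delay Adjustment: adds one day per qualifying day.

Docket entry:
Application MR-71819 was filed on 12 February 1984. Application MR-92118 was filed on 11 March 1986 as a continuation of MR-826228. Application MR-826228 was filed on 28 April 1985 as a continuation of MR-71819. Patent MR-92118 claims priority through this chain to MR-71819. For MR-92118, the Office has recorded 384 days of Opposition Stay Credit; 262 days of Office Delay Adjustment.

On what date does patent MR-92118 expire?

2003-11-20

Earliest priority filing: 12 February 1984.
Base term: 12 February 1984 + 18 years → 12 February 2002.
Opposition Stay Credit: +384 days → 3 March 2003.
Office Delay Adjustment: +262 days → 20 November 2003.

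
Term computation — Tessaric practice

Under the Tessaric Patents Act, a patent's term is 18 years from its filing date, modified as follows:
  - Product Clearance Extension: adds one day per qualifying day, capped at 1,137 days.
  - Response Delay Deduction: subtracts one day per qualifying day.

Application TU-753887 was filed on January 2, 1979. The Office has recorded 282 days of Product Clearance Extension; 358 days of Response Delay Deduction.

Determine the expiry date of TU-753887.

Base term: filing date + 18 years → 2 January 1997.
Product Clearance Extension: 282 days (within the 1137-day cap) → +282 days → 11 October 1997.
Response Delay Deduction: −358 days → 18 October 1996.

October 18, 1996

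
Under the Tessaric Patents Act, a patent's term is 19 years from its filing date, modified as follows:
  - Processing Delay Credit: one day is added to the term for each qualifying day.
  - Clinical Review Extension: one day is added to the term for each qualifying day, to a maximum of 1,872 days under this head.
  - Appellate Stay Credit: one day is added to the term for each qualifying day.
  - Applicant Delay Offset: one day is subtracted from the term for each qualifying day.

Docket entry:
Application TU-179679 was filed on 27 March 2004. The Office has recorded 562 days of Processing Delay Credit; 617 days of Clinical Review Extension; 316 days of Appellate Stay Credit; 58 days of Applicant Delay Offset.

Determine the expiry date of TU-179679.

Base term: filing date + 19 years → 27 March 2023.
Processing Delay Credit: +562 days → 9 October 2024.
Clinical Review Extension: 617 days (within the 1872-day cap) → +617 days → 18 June 2026.
Appellate Stay Credit: +316 days → 30 April 2027.
Applicant Delay Offset: −58 days → 3 March 2027.

2027-03-03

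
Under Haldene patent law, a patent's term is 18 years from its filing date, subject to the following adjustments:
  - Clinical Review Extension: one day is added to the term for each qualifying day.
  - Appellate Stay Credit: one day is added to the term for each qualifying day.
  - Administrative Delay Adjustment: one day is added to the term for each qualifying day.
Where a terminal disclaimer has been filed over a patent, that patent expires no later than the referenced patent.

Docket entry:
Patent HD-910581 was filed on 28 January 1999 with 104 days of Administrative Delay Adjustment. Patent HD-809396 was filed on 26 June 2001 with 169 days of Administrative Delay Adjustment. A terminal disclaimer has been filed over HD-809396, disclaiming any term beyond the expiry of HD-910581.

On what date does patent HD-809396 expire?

Natural term of HD-809396:
  Base: filing + 18 years → 26 June 2019.
  Administrative Delay Adjustment: +169 days → 12 December 2019.
Expiry of referenced patent HD-910581:
  Base: filing + 18 years → 28 January 2017.
  Administrative Delay Adjustment: +104 days → 12 May 2017.
Terminal disclaimer: HD-809396 expires on the earlier of 12 December 2019 and 12 May 2017.

2017-05-12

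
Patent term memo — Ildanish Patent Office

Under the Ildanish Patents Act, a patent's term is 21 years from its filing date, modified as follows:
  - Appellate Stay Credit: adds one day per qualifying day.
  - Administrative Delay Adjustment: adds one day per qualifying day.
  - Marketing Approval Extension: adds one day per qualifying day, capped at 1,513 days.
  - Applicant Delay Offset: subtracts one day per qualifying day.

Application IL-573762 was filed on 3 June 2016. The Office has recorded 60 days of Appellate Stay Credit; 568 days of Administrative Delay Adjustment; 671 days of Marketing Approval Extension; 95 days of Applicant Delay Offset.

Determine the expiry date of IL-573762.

Base term: filing date + 21 years → 3 June 2037.
Appellate Stay Credit: +60 days → 2 August 2037.
Administrative Delay Adjustment: +568 days → 21 February 2039.
Marketing Approval Extension: 671 days (within the 1513-day cap) → +671 days → 23 December 2040.
Applicant Delay Offset: −95 days → 19 September 2040.

September 19, 2040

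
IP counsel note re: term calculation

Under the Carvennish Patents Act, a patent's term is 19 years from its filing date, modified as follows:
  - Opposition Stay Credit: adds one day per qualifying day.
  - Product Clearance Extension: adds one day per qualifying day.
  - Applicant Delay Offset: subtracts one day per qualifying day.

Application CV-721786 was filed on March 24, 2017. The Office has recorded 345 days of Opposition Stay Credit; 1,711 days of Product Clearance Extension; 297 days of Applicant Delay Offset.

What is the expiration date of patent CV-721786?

Base term: filing date + 19 years → 24 March 2036.
Opposition Stay Credit: +345 days → 4 March 2037.
Product Clearance Extension: +1711 days → 9 November 2041.
Applicant Delay Offset: −297 days → 16 January 2041.

January 16, 2041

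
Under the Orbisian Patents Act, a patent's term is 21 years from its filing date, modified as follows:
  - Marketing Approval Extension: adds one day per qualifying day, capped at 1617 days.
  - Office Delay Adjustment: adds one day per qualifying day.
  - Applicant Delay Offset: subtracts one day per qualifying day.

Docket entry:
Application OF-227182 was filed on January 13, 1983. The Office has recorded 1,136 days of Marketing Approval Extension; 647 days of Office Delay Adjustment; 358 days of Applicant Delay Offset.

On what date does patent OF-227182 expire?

Base term: filing date + 21 years → 13 January 2004.
Marketing Approval Extension: 1136 days (within the 1617-day cap) → +1136 days → 22 February 2007.
Office Delay Adjustment: +647 days → 30 November 2008.
Applicant Delay Offset: −358 days → 8 December 2007.

December 8, 2007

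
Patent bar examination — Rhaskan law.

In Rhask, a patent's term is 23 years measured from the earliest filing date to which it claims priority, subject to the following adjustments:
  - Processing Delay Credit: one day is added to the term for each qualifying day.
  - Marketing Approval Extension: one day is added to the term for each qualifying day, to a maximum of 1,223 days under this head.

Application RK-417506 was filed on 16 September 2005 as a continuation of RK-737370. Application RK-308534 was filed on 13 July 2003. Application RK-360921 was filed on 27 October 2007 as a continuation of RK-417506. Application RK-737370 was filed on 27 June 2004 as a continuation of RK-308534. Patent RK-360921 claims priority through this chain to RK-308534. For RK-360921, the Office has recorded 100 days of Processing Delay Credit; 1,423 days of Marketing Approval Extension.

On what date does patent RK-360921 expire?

Earliest priority filing: 13 July 2003.
Base term: 13 July 2003 + 23 years → 13 July 2026.
Processing Delay Credit: +100 days → 21 October 2026.
Marketing Approval Extension: 1423 days claimed exceeds the 1223-day cap, so +1223 days → 25 February 2030.

February 25, 2030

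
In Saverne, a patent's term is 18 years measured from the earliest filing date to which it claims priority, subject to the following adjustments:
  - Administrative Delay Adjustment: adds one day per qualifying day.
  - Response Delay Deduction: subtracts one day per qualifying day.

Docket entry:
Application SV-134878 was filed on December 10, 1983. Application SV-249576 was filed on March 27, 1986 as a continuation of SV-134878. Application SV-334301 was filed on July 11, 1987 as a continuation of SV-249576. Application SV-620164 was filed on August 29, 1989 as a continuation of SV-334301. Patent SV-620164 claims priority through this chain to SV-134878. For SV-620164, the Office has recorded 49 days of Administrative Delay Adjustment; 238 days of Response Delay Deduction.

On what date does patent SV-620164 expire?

June 4, 2001

Earliest priority filing: 10 December 1983.
Base term: 10 December 1983 + 18 years → 10 December 2001.
Administrative Delay Adjustment: +49 days → 28 January 2002.
Response Delay Deduction: −238 days → 4 June 2001.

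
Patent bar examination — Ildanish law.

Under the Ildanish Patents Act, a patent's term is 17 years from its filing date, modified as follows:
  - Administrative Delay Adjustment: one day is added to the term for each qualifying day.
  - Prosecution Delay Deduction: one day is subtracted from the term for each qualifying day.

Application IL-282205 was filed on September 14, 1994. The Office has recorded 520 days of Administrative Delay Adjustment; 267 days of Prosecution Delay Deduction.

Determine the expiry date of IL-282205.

2012-05-24

Base term: filing date + 17 years → 14 September 2011.
Administrative Delay Adjustment: +520 days → 15 February 2013.
Prosecution Delay Deduction: −267 days → 24 May 2012.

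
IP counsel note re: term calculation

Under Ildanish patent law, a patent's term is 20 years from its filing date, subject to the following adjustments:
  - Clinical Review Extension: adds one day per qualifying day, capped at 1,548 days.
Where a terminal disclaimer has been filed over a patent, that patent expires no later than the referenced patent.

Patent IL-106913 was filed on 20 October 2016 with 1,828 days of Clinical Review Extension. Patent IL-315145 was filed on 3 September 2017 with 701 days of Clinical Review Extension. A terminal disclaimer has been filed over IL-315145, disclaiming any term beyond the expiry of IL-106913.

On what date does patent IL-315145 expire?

Natural term of IL-315145:
  Base: filing + 20 years → 3 September 2037.
  Clinical Review Extension: 701 days (within the 1548-day cap) → +701 days → 5 August 2039.
Expiry of referenced patent IL-106913:
  Base: filing + 20 years → 20 October 2036.
  Clinical Review Extension: 1828 days claimed exceeds the 1548-day cap, so +1548 days → 15 January 2041.
Terminal disclaimer: IL-315145 expires on the earlier of 5 August 2039 and 15 January 2041.

August 5, 2039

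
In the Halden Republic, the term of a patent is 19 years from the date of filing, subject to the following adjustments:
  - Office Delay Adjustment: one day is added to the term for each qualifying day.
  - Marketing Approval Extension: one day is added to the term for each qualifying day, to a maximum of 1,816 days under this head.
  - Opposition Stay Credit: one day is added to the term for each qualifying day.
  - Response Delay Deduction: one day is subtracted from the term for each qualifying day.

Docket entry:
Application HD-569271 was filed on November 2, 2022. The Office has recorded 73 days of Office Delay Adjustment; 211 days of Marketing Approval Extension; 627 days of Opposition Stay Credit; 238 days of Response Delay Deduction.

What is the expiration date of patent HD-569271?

Base term: filing date + 19 years → 2 November 2041.
Office Delay Adjustment: +73 days → 14 January 2042.
Marketing Approval Extension: 211 days (within the 1816-day cap) → +211 days → 13 August 2042.
Opposition Stay Credit: +627 days → 1 May 2044.
Response Delay Deduction: −238 days → 6 September 2043.

2043-09-06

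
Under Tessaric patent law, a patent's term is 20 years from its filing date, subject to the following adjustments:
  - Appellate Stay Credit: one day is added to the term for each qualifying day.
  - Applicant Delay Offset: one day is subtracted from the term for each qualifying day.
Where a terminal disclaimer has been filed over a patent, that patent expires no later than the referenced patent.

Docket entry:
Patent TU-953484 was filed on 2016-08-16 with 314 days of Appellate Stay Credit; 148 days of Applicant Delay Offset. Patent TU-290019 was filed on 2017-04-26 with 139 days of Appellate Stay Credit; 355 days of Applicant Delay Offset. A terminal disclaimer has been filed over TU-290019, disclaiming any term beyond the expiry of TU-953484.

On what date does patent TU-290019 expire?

Natural term of TU-290019:
  Base: filing + 20 years → 26 April 2037.
  Appellate Stay Credit: +139 days → 12 September 2037.
  Applicant Delay Offset: −355 days → 22 September 2036.
Expiry of referenced patent TU-953484:
  Base: filing + 20 years → 16 August 2036.
  Appellate Stay Credit: +314 days → 26 June 2037.
  Applicant Delay Offset: −148 days → 29 January 2037.
Terminal disclaimer: TU-290019 expires on the earlier of 22 September 2036 and 29 January 2037.

September 22, 2036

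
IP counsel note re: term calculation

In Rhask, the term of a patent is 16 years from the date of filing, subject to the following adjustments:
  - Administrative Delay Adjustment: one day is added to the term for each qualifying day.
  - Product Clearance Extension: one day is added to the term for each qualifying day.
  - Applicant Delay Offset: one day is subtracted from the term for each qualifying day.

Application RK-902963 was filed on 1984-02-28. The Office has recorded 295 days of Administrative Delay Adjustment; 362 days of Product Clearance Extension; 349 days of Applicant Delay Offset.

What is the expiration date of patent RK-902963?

2001-01-01

Base term: filing date + 16 years → 28 February 2000.
Administrative Delay Adjustment: +295 days → 19 December 2000.
Product Clearance Extension: +362 days → 16 December 2001.
Applicant Delay Offset: −349 days → 1 January 2001.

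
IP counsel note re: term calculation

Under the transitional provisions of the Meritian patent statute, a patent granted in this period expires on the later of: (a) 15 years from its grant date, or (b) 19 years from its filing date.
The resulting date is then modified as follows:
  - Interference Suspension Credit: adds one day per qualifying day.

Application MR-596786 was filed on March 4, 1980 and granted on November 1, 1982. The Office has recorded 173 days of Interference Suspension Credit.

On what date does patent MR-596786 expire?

1999-08-24

(a) grant + 15 years → 1 November 1997.
(b) filing + 19 years → 4 March 1999.
Later of the two: 4 March 1999.
Interference Suspension Credit: +173 days → 24 August 1999.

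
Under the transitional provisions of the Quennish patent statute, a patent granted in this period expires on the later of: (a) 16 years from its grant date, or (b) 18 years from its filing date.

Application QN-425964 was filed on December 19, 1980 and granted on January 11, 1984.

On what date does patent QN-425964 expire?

(a) grant + 16 years → 11 January 2000.
(b) filing + 18 years → 19 December 1998.
Later of the two: 11 January 2000.

2000-01-11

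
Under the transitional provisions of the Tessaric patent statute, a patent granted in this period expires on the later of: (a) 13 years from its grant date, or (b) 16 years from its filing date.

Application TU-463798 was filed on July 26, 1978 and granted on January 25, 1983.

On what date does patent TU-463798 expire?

(a) grant + 13 years → 25 January 1996.
(b) filing + 16 years → 26 July 1994.
Later of the two: 25 January 1996.

1996-01-25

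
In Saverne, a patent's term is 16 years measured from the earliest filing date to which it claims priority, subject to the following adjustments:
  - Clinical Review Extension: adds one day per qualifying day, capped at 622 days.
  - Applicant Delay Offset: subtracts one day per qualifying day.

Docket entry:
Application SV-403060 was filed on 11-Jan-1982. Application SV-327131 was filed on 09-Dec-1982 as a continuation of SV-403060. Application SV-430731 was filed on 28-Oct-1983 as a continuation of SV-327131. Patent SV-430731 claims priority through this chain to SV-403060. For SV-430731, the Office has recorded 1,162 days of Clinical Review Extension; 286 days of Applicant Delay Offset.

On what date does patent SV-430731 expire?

1998-12-13

Earliest priority filing: 11 January 1982.
Base term: 11 January 1982 + 16 years → 11 January 1998.
Clinical Review Extension: 1162 days claimed exceeds the 622-day cap, so +622 days → 25 September 1999.
Applicant Delay Offset: −286 days → 13 December 1998.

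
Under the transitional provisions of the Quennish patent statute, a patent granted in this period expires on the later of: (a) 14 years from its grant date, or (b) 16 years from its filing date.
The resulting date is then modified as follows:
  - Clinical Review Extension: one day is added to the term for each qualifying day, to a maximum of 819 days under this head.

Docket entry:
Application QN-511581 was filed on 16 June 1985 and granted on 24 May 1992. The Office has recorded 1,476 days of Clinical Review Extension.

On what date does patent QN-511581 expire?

August 20, 2008

(a) grant + 14 years → 24 May 2006.
(b) filing + 16 years → 16 June 2001.
Later of the two: 24 May 2006.
Clinical Review Extension: 1476 days claimed exceeds the 819-day cap, so +819 days → 20 August 2008.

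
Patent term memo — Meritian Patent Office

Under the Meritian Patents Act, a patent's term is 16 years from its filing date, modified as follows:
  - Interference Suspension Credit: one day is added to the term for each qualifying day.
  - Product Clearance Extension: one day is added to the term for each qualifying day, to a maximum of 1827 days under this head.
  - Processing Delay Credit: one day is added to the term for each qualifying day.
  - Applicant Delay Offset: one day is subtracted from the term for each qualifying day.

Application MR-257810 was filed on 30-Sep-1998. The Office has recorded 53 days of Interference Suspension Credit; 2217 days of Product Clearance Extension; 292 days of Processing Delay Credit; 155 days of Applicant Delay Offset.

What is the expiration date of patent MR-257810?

Base term: filing date + 16 years → 30 September 2014.
Interference Suspension Credit: +53 days → 22 November 2014.
Product Clearance Extension: 2217 days claimed exceeds the 1827-day cap, so +1827 days → 23 November 2019.
Processing Delay Credit: +292 days → 10 September 2020.
Applicant Delay Offset: −155 days → 8 April 2020.

April 8, 2020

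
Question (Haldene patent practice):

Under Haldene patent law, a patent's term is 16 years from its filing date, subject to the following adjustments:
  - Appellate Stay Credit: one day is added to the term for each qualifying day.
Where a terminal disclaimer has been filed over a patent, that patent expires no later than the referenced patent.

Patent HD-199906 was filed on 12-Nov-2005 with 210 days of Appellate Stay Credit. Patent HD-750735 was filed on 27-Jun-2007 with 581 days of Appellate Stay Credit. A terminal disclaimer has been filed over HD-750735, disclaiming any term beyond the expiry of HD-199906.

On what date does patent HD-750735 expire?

2022-06-10

Natural term of HD-750735:
  Base: filing + 16 years → 27 June 2023.
  Appellate Stay Credit: +581 days → 28 January 2025.
Expiry of referenced patent HD-199906:
  Base: filing + 16 years → 12 November 2021.
  Appellate Stay Credit: +210 days → 10 June 2022.
Terminal disclaimer: HD-750735 expires on the earlier of 28 January 2025 and 10 June 2022.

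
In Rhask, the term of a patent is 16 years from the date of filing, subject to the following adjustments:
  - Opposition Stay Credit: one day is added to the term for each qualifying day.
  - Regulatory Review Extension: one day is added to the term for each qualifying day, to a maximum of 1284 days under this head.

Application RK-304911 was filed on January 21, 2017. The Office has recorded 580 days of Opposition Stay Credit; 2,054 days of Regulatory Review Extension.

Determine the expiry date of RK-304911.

February 28, 2038

Base term: filing date + 16 years → 21 January 2033.
Opposition Stay Credit: +580 days → 24 August 2034.
Regulatory Review Extension: 2054 days claimed exceeds the 1284-day cap, so +1284 days → 28 February 2038.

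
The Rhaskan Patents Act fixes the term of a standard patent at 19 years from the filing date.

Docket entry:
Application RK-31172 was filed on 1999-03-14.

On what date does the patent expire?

March 14, 2018

Filing date + 19 years → 14 March 2018.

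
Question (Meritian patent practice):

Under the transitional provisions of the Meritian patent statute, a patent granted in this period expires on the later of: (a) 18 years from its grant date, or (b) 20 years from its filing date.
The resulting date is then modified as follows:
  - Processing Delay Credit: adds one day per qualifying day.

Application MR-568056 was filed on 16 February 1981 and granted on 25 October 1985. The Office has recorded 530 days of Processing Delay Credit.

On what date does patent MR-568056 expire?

(a) grant + 18 years → 25 October 2003.
(b) filing + 20 years → 16 February 2001.
Later of the two: 25 October 2003.
Processing Delay Credit: +530 days → 7 April 2005.

2005-04-07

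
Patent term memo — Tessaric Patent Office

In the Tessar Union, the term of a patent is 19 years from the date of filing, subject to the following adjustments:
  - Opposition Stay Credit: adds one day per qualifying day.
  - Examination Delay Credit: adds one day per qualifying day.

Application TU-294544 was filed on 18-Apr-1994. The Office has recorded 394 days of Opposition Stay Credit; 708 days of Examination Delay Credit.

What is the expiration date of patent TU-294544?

Base term: filing date + 19 years → 18 April 2013.
Opposition Stay Credit: +394 days → 17 May 2014.
Examination Delay Credit: +708 days → 24 April 2016.

April 24, 2016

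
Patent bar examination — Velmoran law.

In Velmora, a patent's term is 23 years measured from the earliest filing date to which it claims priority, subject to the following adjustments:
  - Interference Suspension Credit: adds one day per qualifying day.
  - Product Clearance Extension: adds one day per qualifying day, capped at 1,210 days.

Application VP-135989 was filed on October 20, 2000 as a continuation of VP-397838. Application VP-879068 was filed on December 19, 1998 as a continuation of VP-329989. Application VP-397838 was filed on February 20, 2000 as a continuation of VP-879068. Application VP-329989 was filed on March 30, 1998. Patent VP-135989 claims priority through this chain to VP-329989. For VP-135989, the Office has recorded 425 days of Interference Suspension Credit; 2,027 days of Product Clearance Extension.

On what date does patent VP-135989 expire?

2025-09-20

Earliest priority filing: 30 March 1998.
Base term: 30 March 1998 + 23 years → 30 March 2021.
Interference Suspension Credit: +425 days → 29 May 2022.
Product Clearance Extension: 2027 days claimed exceeds the 1210-day cap, so +1210 days → 20 September 2025.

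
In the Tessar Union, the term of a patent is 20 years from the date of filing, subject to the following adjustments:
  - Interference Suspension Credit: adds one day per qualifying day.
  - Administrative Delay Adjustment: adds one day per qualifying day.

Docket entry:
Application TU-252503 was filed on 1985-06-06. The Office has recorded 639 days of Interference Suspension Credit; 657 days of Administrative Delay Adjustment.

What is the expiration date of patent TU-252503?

December 23, 2008

Base term: filing date + 20 years → 6 June 2005.
Interference Suspension Credit: +639 days → 7 March 2007.
Administrative Delay Adjustment: +657 days → 23 December 2008.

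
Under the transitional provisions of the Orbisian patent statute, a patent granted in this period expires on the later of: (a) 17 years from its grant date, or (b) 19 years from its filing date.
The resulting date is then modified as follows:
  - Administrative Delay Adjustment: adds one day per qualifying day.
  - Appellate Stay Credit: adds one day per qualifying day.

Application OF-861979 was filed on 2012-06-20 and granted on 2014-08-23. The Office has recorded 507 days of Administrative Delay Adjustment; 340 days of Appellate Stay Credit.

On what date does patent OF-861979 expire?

December 17, 2033

(a) grant + 17 years → 23 August 2031.
(b) filing + 19 years → 20 June 2031.
Later of the two: 23 August 2031.
Administrative Delay Adjustment: +507 days → 11 January 2033.
Appellate Stay Credit: +340 days → 17 December 2033.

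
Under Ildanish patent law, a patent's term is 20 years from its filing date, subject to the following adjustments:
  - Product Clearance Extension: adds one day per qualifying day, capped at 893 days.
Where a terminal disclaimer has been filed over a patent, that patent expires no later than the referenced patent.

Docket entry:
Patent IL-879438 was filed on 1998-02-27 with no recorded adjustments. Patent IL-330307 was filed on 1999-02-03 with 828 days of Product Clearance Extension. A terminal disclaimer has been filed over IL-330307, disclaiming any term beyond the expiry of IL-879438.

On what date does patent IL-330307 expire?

Natural term of IL-330307:
  Base: filing + 20 years → 3 February 2019.
  Product Clearance Extension: 828 days (within the 893-day cap) → +828 days → 11 May 2021.
Expiry of referenced patent IL-879438:
  Base: filing + 20 years → 27 February 2018.
Terminal disclaimer: IL-330307 expires on the earlier of 11 May 2021 and 27 February 2018.

February 27, 2018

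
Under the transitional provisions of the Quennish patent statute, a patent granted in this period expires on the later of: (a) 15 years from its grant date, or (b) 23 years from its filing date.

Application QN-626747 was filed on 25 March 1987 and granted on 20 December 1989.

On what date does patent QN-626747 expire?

(a) grant + 15 years → 20 December 2004.
(b) filing + 23 years → 25 March 2010.
Later of the two: 25 March 2010.

March 25, 2010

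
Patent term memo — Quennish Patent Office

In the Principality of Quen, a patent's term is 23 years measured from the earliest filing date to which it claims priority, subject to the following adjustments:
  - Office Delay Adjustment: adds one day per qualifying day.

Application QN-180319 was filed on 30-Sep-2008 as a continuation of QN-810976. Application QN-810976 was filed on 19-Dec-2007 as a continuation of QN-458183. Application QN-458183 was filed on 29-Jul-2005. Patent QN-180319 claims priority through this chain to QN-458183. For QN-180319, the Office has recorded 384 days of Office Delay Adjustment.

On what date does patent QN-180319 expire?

August 17, 2029

Earliest priority filing: 29 July 2005.
Base term: 29 July 2005 + 23 years → 29 July 2028.
Office Delay Adjustment: +384 days → 17 August 2029.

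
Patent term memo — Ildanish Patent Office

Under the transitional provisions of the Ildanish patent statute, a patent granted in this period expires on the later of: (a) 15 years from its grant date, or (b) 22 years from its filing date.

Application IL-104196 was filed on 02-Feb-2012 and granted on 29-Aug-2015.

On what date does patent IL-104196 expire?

(a) grant + 15 years → 29 August 2030.
(b) filing + 22 years → 2 February 2034.
Later of the two: 2 February 2034.

February 2, 2034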